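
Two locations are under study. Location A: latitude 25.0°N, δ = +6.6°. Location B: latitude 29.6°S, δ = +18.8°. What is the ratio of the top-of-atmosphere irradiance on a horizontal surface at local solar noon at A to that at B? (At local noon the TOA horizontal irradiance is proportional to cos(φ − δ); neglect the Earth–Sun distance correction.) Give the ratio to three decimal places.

1.429

A: cos θ_z = cos(25.0° − (6.6°)) = 0.9489.
B: cos θ_z = cos(-29.6° − (18.8°)) = 0.6639.
Ratio A/B = 0.9489 / 0.6639 = 1.4293.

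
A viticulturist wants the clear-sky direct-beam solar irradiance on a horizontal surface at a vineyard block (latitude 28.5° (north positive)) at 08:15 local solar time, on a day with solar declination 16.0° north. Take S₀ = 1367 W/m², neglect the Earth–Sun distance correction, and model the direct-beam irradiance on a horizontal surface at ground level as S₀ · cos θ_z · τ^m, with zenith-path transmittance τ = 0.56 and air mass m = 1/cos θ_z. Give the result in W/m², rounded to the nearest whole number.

313 W/m²

Hour angle H = 15° × (8.25 − 12) = -56.25°.
With φ = 28.5°, δ = 16.0°, H = -56.25°: sin φ sin δ = 0.1315, cos φ cos δ cos H = 0.4693, so cos θ_z = 0.6008.
Air mass m = 1/cos θ_z = 1/0.6008 = 1.664; τ^m = 0.56^1.664 = 0.3811.
Surface direct beam = 1367 × 0.6008 × 0.3811 = 312.99 W/m².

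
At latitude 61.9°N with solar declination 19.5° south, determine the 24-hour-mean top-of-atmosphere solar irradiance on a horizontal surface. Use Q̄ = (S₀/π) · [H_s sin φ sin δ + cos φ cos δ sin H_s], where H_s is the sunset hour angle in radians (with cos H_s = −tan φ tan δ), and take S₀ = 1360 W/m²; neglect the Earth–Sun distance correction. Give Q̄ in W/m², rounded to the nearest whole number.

The sunset hour angle satisfies cos H_s = −tan φ tan δ = 0.6632, giving H_s = 48.46°. In radians, H_s = 0.8458.
H_s sin φ sin δ = 0.8458 × 0.8821 × -0.3338 = -0.2490.
cos φ cos δ sin H_s = 0.4710 × 0.9426 × 0.7485 = 0.3323.
Q̄ = (1360/π) × (-0.2490 + 0.3323) = 432.90 × 0.0833 = 36.06 W/m².

36 W/m²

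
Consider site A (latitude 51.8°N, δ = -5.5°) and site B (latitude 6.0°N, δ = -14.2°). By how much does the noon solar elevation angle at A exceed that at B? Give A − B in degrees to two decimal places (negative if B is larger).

A: 90° − |51.8 − (-5.5)| = 32.70°.
B: 90° − |6.0 − (-14.2)| = 69.80°.
A − B = 32.70 − 69.80 = -37.10°.

-37.10°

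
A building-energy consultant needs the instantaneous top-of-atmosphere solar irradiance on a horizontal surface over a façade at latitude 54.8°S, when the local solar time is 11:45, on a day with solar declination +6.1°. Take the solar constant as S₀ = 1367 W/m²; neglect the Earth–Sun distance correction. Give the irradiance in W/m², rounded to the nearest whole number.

663 W/m²

Hour angle H = 15° × (11.75 − 12) = -3.75°.
cos θ_z = sin(-54.8°) sin(6.1°) + cos(-54.8°) cos(6.1°) cos(-3.75°) = -0.0868 + 0.5719 = 0.4851.
Top-of-atmosphere irradiance = S₀ cos θ_z = 1367 × 0.4851 = 663.13 W/m².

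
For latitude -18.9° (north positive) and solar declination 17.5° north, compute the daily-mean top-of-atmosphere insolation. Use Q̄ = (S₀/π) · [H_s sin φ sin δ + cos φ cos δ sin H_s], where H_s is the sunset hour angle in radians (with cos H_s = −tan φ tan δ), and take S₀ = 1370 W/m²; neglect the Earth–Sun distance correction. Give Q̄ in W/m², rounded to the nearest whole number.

The sunset hour angle satisfies cos H_s = −tan φ tan δ = 0.1080, giving H_s = 83.80°. In radians, H_s = 1.4626.
H_s sin φ sin δ = 1.4626 × -0.3239 × 0.3007 = -0.1425.
cos φ cos δ sin H_s = 0.9461 × 0.9537 × 0.9942 = 0.8971.
Q̄ = (1370/π) × (-0.1425 + 0.8971) = 436.08 × 0.7546 = 329.07 W/m².

329 W/m²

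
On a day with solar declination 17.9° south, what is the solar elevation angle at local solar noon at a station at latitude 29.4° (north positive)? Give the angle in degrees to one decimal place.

At local solar noon the hour angle is zero, so the elevation is 90° − |φ − δ| = 90° − |29.4° − (-17.9°)| = 90° − 47.3° = 42.7°.

42.7°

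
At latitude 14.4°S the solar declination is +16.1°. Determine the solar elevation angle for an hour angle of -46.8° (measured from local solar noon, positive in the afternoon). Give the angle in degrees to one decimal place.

cos θ_z = sin φ sin δ + cos φ cos δ cos H = (-0.2487)(0.2773) + (0.9686)(0.9608)(0.6845) = 0.5681.
θ_z = arccos(0.5681) = 55.38°, so the elevation is 90° − 55.38° = 34.62°.

34.6°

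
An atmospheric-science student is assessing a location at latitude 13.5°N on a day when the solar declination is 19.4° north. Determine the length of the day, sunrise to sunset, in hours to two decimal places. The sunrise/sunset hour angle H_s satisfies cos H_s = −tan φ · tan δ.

12.65 hours

−tan φ tan δ = −(0.2401)(0.3522) = -0.0846; H_s = arccos(-0.0846) = 94.85°.
Day length = 2 H_s / 15° h⁻¹ = 189.70° / 15 = 12.647 h.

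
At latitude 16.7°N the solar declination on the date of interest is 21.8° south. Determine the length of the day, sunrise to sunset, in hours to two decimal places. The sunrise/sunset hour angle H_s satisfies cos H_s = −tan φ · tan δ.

11.08 hours

The sunset hour angle satisfies cos H_s = −tan φ tan δ = 0.1200, giving H_s = 83.11°.
Day length = 2 H_s / 15° h⁻¹ = 166.22° / 15 = 11.081 h.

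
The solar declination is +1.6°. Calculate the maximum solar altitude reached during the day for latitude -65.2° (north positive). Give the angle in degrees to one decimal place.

23.2°

At local solar noon the hour angle is zero, so the elevation is 90° − |φ − δ| = 90° − |-65.2° − (1.6°)| = 90° − 66.8° = 23.2°.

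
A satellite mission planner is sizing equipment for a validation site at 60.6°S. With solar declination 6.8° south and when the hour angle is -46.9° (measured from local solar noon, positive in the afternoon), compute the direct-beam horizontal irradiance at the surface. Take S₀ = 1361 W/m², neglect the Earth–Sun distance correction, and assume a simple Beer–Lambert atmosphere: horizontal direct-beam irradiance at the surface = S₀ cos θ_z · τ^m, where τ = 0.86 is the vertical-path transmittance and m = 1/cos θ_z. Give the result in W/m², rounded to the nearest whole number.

420 W/m²

cos θ_z = sin φ sin δ + cos φ cos δ cos H = (-0.8712)(-0.1184) + (0.4909)(0.9930)(0.6833) = 0.4362.
Air mass m = 1/cos θ_z = 1/0.4362 = 2.293; τ^m = 0.86^2.293 = 0.7076.
Surface direct beam = 1361 × 0.4362 × 0.7076 = 420.08 W/m².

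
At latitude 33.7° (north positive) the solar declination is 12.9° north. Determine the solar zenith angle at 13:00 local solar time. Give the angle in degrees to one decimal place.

24.9°

Hour angle H = 15° × (13 − 12) = 15.00°.
cos θ_z = sin φ sin δ + cos φ cos δ cos H = (0.5548)(0.2233) + (0.8320)(0.9748)(0.9659) = 0.9073.
θ_z = arccos(0.9073) = 24.87°.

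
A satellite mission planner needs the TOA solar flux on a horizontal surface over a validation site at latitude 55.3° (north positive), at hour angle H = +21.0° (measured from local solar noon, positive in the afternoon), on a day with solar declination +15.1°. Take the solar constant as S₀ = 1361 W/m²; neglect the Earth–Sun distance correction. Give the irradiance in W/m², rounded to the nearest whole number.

cos θ_z = sin(55.3°) sin(15.1°) + cos(55.3°) cos(15.1°) cos(21.00°) = 0.2142 + 0.5131 = 0.7273.
Top-of-atmosphere irradiance = S₀ cos θ_z = 1361 × 0.7273 = 989.86 W/m².

990 W/m²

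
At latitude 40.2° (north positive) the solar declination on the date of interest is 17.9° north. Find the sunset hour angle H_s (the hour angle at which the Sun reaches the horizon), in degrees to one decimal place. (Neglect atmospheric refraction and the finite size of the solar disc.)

cos H_s = −tan(40.2°) · tan(17.9°) = -0.2729, so H_s = arccos(-0.2729) = 105.84°.

105.8°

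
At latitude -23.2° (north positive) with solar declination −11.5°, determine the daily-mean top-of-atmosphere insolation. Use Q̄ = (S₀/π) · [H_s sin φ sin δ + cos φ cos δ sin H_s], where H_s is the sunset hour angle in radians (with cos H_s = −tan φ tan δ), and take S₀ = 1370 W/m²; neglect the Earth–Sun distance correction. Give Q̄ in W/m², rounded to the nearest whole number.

448 W/m²

The sunset hour angle satisfies cos H_s = −tan φ tan δ = -0.0872, giving H_s = 95.00°. In radians, H_s = 1.6581.
H_s sin φ sin δ = 1.6581 × -0.3939 × -0.1994 = 0.1302.
cos φ cos δ sin H_s = 0.9191 × 0.9799 × 0.9962 = 0.8972.
Q̄ = (1370/π) × (0.1302 + 0.8972) = 436.08 × 1.0274 = 448.03 W/m².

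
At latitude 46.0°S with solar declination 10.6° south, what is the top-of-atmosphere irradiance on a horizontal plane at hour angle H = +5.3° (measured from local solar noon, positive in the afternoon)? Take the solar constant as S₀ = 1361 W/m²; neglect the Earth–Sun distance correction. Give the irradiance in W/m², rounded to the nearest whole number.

cos θ_z = sin(-46.0°) sin(-10.6°) + cos(-46.0°) cos(-10.6°) cos(5.30°) = 0.1323 + 0.6799 = 0.8122.
Top-of-atmosphere irradiance = S₀ cos θ_z = 1361 × 0.8122 = 1105.40 W/m².

1105 W/m²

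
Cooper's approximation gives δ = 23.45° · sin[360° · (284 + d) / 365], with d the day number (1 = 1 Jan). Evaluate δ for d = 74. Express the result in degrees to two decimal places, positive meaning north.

360 × (284 + 74) / 365 = 353.096°; sin(353.096°) = -0.1202.
δ = 23.45 × -0.1202 = -2.819° ≈ -2.82°.

-2.82°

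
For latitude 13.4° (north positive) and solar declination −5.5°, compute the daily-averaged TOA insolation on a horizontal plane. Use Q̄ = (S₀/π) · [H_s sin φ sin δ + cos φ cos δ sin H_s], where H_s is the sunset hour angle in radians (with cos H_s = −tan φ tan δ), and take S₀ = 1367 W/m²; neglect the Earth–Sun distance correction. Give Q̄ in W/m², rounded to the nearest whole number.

406 W/m²

cos H_s = −tan(13.4°) · tan(-5.5°) = 0.0229, so H_s = arccos(0.0229) = 88.69°. In radians, H_s = 1.5479.
H_s sin φ sin δ = 1.5479 × 0.2317 × -0.0958 = -0.0344.
cos φ cos δ sin H_s = 0.9728 × 0.9954 × 0.9997 = 0.9680.
Q̄ = (1367/π) × (-0.0344 + 0.9680) = 435.13 × 0.9336 = 406.24 W/m².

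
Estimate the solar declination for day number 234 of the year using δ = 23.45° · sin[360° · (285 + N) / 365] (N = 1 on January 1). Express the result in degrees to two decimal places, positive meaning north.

360 × (285 + 234) / 365 = 511.890°; sin(511.890°) = 0.4712.
δ = 23.45 × 0.4712 = 11.050° ≈ +11.05°.

+11.05°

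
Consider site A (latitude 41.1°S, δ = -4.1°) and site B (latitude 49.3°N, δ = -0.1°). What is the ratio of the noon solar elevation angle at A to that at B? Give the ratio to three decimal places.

1.305

A: 90° − |-41.1 − (-4.1)| = 53.00°.
B: 90° − |49.3 − (-0.1)| = 40.60°.
Ratio A/B = 53.0000 / 40.6000 = 1.3054.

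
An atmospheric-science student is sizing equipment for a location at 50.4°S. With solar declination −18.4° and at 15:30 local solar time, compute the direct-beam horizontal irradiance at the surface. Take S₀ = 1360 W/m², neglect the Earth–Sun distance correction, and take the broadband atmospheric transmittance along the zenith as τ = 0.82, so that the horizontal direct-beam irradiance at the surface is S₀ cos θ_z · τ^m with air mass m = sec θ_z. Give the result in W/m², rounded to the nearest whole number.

601 W/m²

Hour angle H = 15° × (15.5 − 12) = 52.50°.
cos θ_z = sin(-50.4°) sin(-18.4°) + cos(-50.4°) cos(-18.4°) cos(52.50°) = 0.2432 + 0.3682 = 0.6114.
Air mass m = 1/cos θ_z = 1/0.6114 = 1.636; τ^m = 0.82^1.636 = 0.7228.
Surface direct beam = 1360 × 0.6114 × 0.7228 = 601.01 W/m².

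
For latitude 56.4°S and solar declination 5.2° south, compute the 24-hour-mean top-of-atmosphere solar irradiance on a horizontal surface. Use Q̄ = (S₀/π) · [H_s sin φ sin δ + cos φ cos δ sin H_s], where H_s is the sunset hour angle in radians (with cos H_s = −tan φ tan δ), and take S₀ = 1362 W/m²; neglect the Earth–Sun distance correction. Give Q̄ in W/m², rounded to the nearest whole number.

The sunset hour angle satisfies cos H_s = −tan φ tan δ = -0.1370, giving H_s = 97.87°. In radians, H_s = 1.7082.
H_s sin φ sin δ = 1.7082 × -0.8329 × -0.0906 = 0.1289.
cos φ cos δ sin H_s = 0.5534 × 0.9959 × 0.9906 = 0.5460.
Q̄ = (1362/π) × (0.1289 + 0.5460) = 433.54 × 0.6749 = 292.60 W/m².

293 W/m²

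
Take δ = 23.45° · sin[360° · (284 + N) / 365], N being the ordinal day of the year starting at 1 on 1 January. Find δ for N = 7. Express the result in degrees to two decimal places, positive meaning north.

360 × (284 + 7) / 365 = 287.014°; sin(287.014°) = -0.9562.
δ = 23.45 × -0.9562 = -22.423° ≈ -22.42°.

-22.42°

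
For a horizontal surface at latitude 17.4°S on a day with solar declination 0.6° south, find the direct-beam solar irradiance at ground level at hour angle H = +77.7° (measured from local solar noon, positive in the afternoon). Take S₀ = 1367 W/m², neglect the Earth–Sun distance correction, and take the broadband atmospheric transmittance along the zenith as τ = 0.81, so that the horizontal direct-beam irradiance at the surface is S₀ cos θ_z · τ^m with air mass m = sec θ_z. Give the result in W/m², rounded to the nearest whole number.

cos θ_z = sin φ sin δ + cos φ cos δ cos H = (-0.2990)(-0.0105) + (0.9542)(0.9999)(0.2130) = 0.2064.
Air mass m = 1/cos θ_z = 1/0.2064 = 4.845; τ^m = 0.81^4.845 = 0.3603.
Surface direct beam = 1367 × 0.2064 × 0.3603 = 101.66 W/m².

102 W/m²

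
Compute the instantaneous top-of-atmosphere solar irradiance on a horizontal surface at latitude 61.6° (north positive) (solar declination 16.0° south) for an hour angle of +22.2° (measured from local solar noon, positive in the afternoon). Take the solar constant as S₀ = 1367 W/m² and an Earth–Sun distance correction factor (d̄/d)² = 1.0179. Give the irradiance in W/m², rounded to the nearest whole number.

252 W/m²

cos θ_z = sin(61.6°) sin(-16.0°) + cos(61.6°) cos(-16.0°) cos(22.20°) = -0.2425 + 0.4233 = 0.1808.
Top-of-atmosphere irradiance = S₀ (d̄/d)² cos θ_z = 1367 × 1.0179 × 0.1808 = 251.58 W/m².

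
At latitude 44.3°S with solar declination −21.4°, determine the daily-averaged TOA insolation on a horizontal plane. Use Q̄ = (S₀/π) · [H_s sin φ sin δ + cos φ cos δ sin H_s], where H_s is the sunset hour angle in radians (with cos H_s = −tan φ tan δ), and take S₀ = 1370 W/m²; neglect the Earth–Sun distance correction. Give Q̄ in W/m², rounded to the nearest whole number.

487 W/m²

cos H_s = −tan(-44.3°) · tan(-21.4°) = -0.3824, so H_s = arccos(-0.3824) = 112.48°. In radians, H_s = 1.9631.
H_s sin φ sin δ = 1.9631 × -0.6984 × -0.3649 = 0.5003.
cos φ cos δ sin H_s = 0.7157 × 0.9311 × 0.9240 = 0.6157.
Q̄ = (1370/π) × (0.5003 + 0.6157) = 436.08 × 1.1160 = 486.67 W/m².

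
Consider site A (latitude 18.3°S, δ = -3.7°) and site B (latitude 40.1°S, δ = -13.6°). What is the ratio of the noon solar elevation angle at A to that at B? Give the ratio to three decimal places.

1.187

A: 90° − |-18.3 − (-3.7)| = 75.40°.
B: 90° − |-40.1 − (-13.6)| = 63.50°.
Ratio A/B = 75.4000 / 63.5000 = 1.1874.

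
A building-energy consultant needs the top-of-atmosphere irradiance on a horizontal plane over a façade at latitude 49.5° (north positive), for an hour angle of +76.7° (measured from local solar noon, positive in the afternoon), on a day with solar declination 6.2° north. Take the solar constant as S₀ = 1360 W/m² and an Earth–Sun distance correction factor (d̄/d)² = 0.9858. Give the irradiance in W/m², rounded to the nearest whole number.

309 W/m²

cos θ_z = sin φ sin δ + cos φ cos δ cos H = (0.7604)(0.1080) + (0.6494)(0.9942)(0.2300) = 0.2306.
Top-of-atmosphere irradiance = S₀ (d̄/d)² cos θ_z = 1360 × 0.9858 × 0.2306 = 309.16 W/m².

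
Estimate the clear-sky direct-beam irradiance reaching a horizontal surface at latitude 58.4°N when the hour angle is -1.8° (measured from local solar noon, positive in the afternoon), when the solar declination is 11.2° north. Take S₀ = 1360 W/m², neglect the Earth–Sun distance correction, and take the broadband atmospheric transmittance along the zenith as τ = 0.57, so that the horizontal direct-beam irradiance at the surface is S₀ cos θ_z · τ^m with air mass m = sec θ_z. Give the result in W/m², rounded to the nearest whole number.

404 W/m²

cos θ_z = sin(58.4°) sin(11.2°) + cos(58.4°) cos(11.2°) cos(-1.80°) = 0.1654 + 0.5138 = 0.6792.
Air mass m = 1/cos θ_z = 1/0.6792 = 1.472; τ^m = 0.57^1.472 = 0.4372.
Surface direct beam = 1360 × 0.6792 × 0.4372 = 403.85 W/m².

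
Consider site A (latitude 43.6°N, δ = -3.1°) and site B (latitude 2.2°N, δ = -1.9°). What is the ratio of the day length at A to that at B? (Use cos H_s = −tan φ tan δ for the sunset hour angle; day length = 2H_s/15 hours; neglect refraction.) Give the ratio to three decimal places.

A: H_s = arccos(−tan 43.6° · tan -3.1°) = 87.04°, so 2H_s/15 = 11.6053 h.
B: H_s = arccos(−tan 2.2° · tan -1.9°) = 89.93°, so 2H_s/15 = 11.9907 h.
Ratio A/B = 11.6053 / 11.9907 = 0.9679.

0.968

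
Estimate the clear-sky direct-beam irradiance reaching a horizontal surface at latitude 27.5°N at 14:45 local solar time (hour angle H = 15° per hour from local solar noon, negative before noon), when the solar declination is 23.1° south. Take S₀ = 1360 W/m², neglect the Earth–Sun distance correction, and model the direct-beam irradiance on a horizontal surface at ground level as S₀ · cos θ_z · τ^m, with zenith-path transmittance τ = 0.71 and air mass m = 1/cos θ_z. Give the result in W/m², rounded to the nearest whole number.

266 W/m²

Hour angle H = 15° × (14.75 − 12) = 41.25°.
cos θ_z = sin(27.5°) sin(-23.1°) + cos(27.5°) cos(-23.1°) cos(41.25°) = -0.1812 + 0.6134 = 0.4322.
Air mass m = 1/cos θ_z = 1/0.4322 = 2.314; τ^m = 0.71^2.314 = 0.4527.
Surface direct beam = 1360 × 0.4322 × 0.4527 = 266.09 W/m².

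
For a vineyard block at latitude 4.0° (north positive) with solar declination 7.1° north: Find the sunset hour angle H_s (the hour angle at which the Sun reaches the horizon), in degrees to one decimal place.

cos H_s = −tan(4.0°) · tan(7.1°) = -0.0087, so H_s = arccos(-0.0087) = 90.50°.

90.5°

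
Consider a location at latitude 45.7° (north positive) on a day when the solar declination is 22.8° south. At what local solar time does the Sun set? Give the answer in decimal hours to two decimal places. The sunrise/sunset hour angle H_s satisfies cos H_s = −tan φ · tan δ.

16.30 h

cos H_s = −tan(45.7°) · tan(-22.8°) = 0.4308, so H_s = arccos(0.4308) = 64.48°.
Sunset is at 12 + H_s/15 = 12 + 4.299 = 16.299 h local solar time.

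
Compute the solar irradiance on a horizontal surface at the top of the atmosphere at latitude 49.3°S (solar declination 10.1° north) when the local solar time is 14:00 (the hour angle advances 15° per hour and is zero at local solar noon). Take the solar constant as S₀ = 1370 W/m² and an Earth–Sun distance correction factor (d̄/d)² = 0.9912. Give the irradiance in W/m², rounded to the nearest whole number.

Hour angle H = 15° × (14 − 12) = 30.00°.
cos θ_z = sin φ sin δ + cos φ cos δ cos H = (-0.7581)(0.1754) + (0.6521)(0.9845)(0.8660) = 0.4230.
Top-of-atmosphere irradiance = S₀ (d̄/d)² cos θ_z = 1370 × 0.9912 × 0.4230 = 574.41 W/m².

574 W/m²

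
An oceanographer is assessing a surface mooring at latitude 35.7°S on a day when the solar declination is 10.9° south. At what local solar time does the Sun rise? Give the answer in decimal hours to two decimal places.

5.47 h

−tan φ tan δ = −(-0.7186)(-0.1926) = -0.1384; H_s = arccos(-0.1384) = 97.96°.
Sunrise is at 12 − H_s/15 = 12 − 6.531 = 5.469 h local solar time.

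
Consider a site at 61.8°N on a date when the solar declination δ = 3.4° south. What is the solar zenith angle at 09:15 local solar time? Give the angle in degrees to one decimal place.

72.4°

Hour angle H = 15° × (9.25 − 12) = -41.25°.
With φ = 61.8°, δ = -3.4°, H = -41.25°: sin φ sin δ = -0.0523, cos φ cos δ cos H = 0.3547, so cos θ_z = 0.3024.
θ_z = arccos(0.3024) = 72.40°.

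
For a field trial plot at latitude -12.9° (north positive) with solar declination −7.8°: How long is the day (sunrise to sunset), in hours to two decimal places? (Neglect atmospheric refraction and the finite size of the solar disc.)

12.24 hours

The sunset hour angle satisfies cos H_s = −tan φ tan δ = -0.0314, giving H_s = 91.80°.
Day length = 2 H_s / 15° h⁻¹ = 183.60° / 15 = 12.240 h.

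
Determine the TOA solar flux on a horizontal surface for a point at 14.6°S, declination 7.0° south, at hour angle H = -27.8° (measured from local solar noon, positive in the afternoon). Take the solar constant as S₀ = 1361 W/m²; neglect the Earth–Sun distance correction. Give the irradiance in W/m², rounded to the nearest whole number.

With φ = -14.6°, δ = -7.0°, H = -27.80°: sin φ sin δ = 0.0307, cos φ cos δ cos H = 0.8496, so cos θ_z = 0.8803.
Top-of-atmosphere irradiance = S₀ cos θ_z = 1361 × 0.8803 = 1198.09 W/m².

1198 W/m²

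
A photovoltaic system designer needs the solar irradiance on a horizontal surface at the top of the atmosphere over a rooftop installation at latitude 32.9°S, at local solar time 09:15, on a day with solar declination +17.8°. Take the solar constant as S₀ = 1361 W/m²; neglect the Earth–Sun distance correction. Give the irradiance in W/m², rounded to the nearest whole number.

Hour angle H = 15° × (9.25 − 12) = -41.25°.
cos θ_z = sin φ sin δ + cos φ cos δ cos H = (-0.5432)(0.3057) + (0.8396)(0.9521)(0.7518) = 0.4349.
Top-of-atmosphere irradiance = S₀ cos θ_z = 1361 × 0.4349 = 591.90 W/m².

592 W/m²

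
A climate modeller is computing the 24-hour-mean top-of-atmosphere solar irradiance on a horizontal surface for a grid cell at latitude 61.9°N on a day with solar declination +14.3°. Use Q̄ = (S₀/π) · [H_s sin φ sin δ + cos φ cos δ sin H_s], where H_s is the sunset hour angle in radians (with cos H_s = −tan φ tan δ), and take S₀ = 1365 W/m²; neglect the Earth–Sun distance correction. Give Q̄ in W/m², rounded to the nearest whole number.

370 W/m²

−tan φ tan δ = −(1.8728)(0.2549) = -0.4774; H_s = arccos(-0.4774) = 118.52°. In radians, H_s = 2.0686.
H_s sin φ sin δ = 2.0686 × 0.8821 × 0.2470 = 0.4507.
cos φ cos δ sin H_s = 0.4710 × 0.9690 × 0.8786 = 0.4010.
Q̄ = (1365/π) × (0.4507 + 0.4010) = 434.49 × 0.8517 = 370.06 W/m².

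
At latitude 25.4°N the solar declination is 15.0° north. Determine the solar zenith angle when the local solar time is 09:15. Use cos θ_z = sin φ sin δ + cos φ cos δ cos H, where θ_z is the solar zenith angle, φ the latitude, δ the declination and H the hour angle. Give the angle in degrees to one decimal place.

Hour angle H = 15° × (9.25 − 12) = -41.25°.
cos θ_z = sin φ sin δ + cos φ cos δ cos H = (0.4289)(0.2588) + (0.9033)(0.9659)(0.7518) = 0.7669.
θ_z = arccos(0.7669) = 39.92°.

39.9°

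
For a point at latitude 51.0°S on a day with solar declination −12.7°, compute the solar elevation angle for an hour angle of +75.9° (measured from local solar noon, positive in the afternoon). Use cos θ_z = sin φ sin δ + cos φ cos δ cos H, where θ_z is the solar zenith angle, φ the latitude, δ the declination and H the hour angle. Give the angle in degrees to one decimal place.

cos θ_z = sin φ sin δ + cos φ cos δ cos H = (-0.7771)(-0.2198) + (0.6293)(0.9755)(0.2436) = 0.3203.
θ_z = arccos(0.3203) = 71.32°, so the elevation is 90° − 71.32° = 18.68°.

18.7°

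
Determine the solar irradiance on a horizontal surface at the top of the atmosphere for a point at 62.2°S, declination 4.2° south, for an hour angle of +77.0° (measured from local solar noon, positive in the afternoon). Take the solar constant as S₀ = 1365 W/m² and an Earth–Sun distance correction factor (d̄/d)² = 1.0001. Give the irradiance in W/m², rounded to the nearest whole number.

cos θ_z = sin φ sin δ + cos φ cos δ cos H = (-0.8846)(-0.0732) + (0.4664)(0.9973)(0.2250) = 0.1694.
Top-of-atmosphere irradiance = S₀ (d̄/d)² cos θ_z = 1365 × 1.0001 × 0.1694 = 231.25 W/m².

231 W/m²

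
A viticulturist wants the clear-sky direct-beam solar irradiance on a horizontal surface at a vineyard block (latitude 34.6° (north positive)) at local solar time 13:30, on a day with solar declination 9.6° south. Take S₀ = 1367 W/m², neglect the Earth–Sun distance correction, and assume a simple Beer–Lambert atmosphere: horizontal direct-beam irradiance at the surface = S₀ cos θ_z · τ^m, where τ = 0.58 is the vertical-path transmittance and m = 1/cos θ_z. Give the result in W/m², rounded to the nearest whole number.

Hour angle H = 15° × (13.5 − 12) = 22.50°.
cos θ_z = sin φ sin δ + cos φ cos δ cos H = (0.5678)(-0.1668) + (0.8231)(0.9860)(0.9239) = 0.6551.
Air mass m = 1/cos θ_z = 1/0.6551 = 1.526; τ^m = 0.58^1.526 = 0.4355.
Surface direct beam = 1367 × 0.6551 × 0.4355 = 390.00 W/m².

390 W/m²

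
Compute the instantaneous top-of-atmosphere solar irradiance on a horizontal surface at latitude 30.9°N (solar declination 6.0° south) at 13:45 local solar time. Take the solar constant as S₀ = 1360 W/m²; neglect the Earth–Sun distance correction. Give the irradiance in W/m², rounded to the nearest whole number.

Hour angle H = 15° × (13.75 − 12) = 26.25°.
With φ = 30.9°, δ = -6.0°, H = 26.25°: sin φ sin δ = -0.0537, cos φ cos δ cos H = 0.7654, so cos θ_z = 0.7117.
Top-of-atmosphere irradiance = S₀ cos θ_z = 1360 × 0.7117 = 967.91 W/m².

968 W/m²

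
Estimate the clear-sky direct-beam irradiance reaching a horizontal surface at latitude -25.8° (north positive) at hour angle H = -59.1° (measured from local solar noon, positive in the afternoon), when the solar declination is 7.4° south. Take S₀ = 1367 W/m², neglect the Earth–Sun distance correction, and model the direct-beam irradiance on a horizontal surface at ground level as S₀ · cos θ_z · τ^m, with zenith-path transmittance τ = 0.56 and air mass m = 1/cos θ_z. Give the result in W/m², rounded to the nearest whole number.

228 W/m²

cos θ_z = sin φ sin δ + cos φ cos δ cos H = (-0.4352)(-0.1288) + (0.9003)(0.9917)(0.5135) = 0.5145.
Air mass m = 1/cos θ_z = 1/0.5145 = 1.944; τ^m = 0.56^1.944 = 0.3239.
Surface direct beam = 1367 × 0.5145 × 0.3239 = 227.81 W/m².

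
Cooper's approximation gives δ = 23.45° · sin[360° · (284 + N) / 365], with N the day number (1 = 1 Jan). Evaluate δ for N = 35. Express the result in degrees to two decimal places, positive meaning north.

-16.69°

360 × (284 + 35) / 365 = 314.630°; sin(314.630°) = -0.7117.
δ = 23.45 × -0.7117 = -16.689° ≈ -16.69°.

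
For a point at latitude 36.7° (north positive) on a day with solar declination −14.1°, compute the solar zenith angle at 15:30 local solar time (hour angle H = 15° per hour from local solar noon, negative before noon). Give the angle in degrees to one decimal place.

70.9°

Hour angle H = 15° × (15.5 − 12) = 52.50°.
With φ = 36.7°, δ = -14.1°, H = 52.50°: sin φ sin δ = -0.1456, cos φ cos δ cos H = 0.4734, so cos θ_z = 0.3278.
θ_z = arccos(0.3278) = 70.86°.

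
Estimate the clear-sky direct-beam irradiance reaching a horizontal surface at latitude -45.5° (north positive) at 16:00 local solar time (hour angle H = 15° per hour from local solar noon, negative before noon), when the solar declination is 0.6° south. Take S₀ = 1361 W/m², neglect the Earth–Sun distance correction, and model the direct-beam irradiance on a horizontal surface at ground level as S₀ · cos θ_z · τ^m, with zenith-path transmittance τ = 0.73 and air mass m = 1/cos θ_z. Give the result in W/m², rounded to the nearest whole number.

202 W/m²

Hour angle H = 15° × (16 − 12) = 60.00°.
cos θ_z = sin φ sin δ + cos φ cos δ cos H = (-0.7133)(-0.0105) + (0.7009)(0.9999)(0.5000) = 0.3579.
Air mass m = 1/cos θ_z = 1/0.3579 = 2.794; τ^m = 0.73^2.794 = 0.4151.
Surface direct beam = 1361 × 0.3579 × 0.4151 = 202.20 W/m².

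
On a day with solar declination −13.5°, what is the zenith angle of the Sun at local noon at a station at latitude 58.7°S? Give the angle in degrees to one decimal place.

45.2°

At local solar noon the hour angle is zero, so the zenith angle is |φ − δ| = |-58.7° − (-13.5°)| = 45.2°.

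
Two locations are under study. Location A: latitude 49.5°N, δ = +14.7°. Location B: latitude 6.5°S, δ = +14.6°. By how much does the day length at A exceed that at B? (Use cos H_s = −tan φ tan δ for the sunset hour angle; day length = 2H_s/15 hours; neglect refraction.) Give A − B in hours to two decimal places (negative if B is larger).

+2.61 h

A: H_s = arccos(−tan 49.5° · tan 14.7°) = 107.89°, so 2H_s/15 = 14.3853 h.
B: H_s = arccos(−tan -6.5° · tan 14.6°) = 88.30°, so 2H_s/15 = 11.7733 h.
A − B = 14.3853 − 11.7733 = 2.6120 h.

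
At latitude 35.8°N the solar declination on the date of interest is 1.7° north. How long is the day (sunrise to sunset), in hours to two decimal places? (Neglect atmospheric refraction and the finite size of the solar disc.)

12.16 hours

cos H_s = −tan(35.8°) · tan(1.7°) = -0.0214, so H_s = arccos(-0.0214) = 91.23°.
Day length = 2 H_s / 15° h⁻¹ = 182.46° / 15 = 12.164 h.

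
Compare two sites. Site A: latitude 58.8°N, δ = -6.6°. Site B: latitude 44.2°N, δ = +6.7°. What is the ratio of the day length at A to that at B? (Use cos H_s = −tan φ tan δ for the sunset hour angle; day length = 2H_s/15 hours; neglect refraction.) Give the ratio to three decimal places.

0.818

A: H_s = arccos(−tan 58.8° · tan -6.6°) = 78.99°, so 2H_s/15 = 10.5320 h.
B: H_s = arccos(−tan 44.2° · tan 6.7°) = 96.56°, so 2H_s/15 = 12.8747 h.
Ratio A/B = 10.5320 / 12.8747 = 0.8180.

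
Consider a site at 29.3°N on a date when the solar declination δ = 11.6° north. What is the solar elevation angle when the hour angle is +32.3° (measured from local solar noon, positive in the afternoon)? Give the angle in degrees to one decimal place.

55.1°

With φ = 29.3°, δ = 11.6°, H = 32.30°: sin φ sin δ = 0.0984, cos φ cos δ cos H = 0.7221, so cos θ_z = 0.8205.
θ_z = arccos(0.8205) = 34.87°, so the elevation is 90° − 34.87° = 55.13°.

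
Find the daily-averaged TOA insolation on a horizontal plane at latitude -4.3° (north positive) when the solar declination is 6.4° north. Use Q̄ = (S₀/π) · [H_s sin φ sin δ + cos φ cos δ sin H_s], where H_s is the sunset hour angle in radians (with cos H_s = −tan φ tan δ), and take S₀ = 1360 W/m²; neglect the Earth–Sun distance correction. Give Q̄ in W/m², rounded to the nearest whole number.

−tan φ tan δ = −(-0.0752)(0.1122) = 0.0084; H_s = arccos(0.0084) = 89.52°. In radians, H_s = 1.5624.
H_s sin φ sin δ = 1.5624 × -0.0750 × 0.1115 = -0.0131.
cos φ cos δ sin H_s = 0.9972 × 0.9938 × 1.0000 = 0.9910.
Q̄ = (1360/π) × (-0.0131 + 0.9910) = 432.90 × 0.9779 = 423.33 W/m².

423 W/m²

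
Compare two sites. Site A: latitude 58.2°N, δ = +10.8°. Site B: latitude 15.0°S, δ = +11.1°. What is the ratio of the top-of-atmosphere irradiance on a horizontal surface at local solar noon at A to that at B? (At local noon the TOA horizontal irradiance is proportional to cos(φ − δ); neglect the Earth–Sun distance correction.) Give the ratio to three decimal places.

A: cos θ_z = cos(58.2° − (10.8°)) = 0.6769.
B: cos θ_z = cos(-15.0° − (11.1°)) = 0.8980.
Ratio A/B = 0.6769 / 0.8980 = 0.7538.

0.754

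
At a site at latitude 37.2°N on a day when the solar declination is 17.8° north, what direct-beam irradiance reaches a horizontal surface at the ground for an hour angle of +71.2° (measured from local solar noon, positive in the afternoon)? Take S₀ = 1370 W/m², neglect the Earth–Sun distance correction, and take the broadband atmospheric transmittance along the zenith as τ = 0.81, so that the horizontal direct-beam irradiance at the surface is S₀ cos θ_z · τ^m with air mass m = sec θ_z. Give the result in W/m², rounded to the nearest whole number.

360 W/m²

With φ = 37.2°, δ = 17.8°, H = 71.20°: sin φ sin δ = 0.1848, cos φ cos δ cos H = 0.2444, so cos θ_z = 0.4292.
Air mass m = 1/cos θ_z = 1/0.4292 = 2.330; τ^m = 0.81^2.330 = 0.6120.
Surface direct beam = 1370 × 0.4292 × 0.6120 = 359.86 W/m².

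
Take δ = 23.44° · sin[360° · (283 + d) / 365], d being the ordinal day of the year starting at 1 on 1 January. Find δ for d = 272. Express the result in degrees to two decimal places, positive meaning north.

-3.02°

360 × (283 + 272) / 365 = 547.397°; sin(547.397°) = -0.1287.
δ = 23.44 × -0.1287 = -3.017° ≈ -3.02°.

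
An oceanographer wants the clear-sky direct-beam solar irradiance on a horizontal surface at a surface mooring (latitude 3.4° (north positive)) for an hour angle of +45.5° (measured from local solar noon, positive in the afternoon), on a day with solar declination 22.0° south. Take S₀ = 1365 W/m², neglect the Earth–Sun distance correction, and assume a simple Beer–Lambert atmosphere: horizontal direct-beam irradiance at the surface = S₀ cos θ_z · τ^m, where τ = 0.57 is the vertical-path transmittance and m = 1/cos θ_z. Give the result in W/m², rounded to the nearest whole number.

cos θ_z = sin(3.4°) sin(-22.0°) + cos(3.4°) cos(-22.0°) cos(45.50°) = -0.0222 + 0.6487 = 0.6265.
Air mass m = 1/cos θ_z = 1/0.6265 = 1.596; τ^m = 0.57^1.596 = 0.4077.
Surface direct beam = 1365 × 0.6265 × 0.4077 = 348.65 W/m².

349 W/m²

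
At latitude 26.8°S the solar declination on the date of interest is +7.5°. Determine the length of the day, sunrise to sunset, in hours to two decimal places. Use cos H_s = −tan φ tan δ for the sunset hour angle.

cos H_s = −tan(-26.8°) · tan(7.5°) = 0.0665, so H_s = arccos(0.0665) = 86.19°.
Day length = 2 H_s / 15° h⁻¹ = 172.38° / 15 = 11.492 h.

11.49 hours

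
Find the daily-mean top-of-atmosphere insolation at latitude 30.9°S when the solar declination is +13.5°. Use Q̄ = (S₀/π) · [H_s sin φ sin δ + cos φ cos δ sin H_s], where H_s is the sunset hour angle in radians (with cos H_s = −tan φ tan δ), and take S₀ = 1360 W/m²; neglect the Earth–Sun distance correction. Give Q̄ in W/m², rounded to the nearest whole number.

cos H_s = −tan(-30.9°) · tan(13.5°) = 0.1437, so H_s = arccos(0.1437) = 81.74°. In radians, H_s = 1.4266.
H_s sin φ sin δ = 1.4266 × -0.5135 × 0.2334 = -0.1710.
cos φ cos δ sin H_s = 0.8581 × 0.9724 × 0.9896 = 0.8257.
Q̄ = (1360/π) × (-0.1710 + 0.8257) = 432.90 × 0.6547 = 283.42 W/m².

283 W/m²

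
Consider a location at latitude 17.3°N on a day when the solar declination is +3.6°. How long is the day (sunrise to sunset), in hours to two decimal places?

12.15 hours

−tan φ tan δ = −(0.3115)(0.0629) = -0.0196; H_s = arccos(-0.0196) = 91.12°.
Day length = 2 H_s / 15° h⁻¹ = 182.24° / 15 = 12.149 h.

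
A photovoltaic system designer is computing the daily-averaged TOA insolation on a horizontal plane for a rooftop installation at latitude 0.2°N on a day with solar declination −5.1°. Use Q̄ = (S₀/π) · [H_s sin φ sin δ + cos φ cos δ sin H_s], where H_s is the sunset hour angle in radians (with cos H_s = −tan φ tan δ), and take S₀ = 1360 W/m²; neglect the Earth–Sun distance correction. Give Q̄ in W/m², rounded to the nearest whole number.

−tan φ tan δ = −(0.0035)(-0.0892) = 0.0003; H_s = arccos(0.0003) = 89.98°. In radians, H_s = 1.5704.
H_s sin φ sin δ = 1.5704 × 0.0035 × -0.0889 = -0.0005.
cos φ cos δ sin H_s = 1.0000 × 0.9960 × 1.0000 = 0.9960.
Q̄ = (1360/π) × (-0.0005 + 0.9960) = 432.90 × 0.9955 = 430.95 W/m².

431 W/m²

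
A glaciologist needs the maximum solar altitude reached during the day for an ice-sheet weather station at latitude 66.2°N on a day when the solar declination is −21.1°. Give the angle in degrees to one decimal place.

2.7°

At local solar noon the hour angle is zero, so the elevation is 90° − |φ − δ| = 90° − |66.2° − (-21.1°)| = 90° − 87.3° = 2.7°.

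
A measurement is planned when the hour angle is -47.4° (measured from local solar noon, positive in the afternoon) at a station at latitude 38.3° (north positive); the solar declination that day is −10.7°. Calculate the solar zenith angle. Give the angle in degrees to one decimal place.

cos θ_z = sin(38.3°) sin(-10.7°) + cos(38.3°) cos(-10.7°) cos(-47.40°) = -0.1151 + 0.5220 = 0.4069.
θ_z = arccos(0.4069) = 65.99°.

66.0°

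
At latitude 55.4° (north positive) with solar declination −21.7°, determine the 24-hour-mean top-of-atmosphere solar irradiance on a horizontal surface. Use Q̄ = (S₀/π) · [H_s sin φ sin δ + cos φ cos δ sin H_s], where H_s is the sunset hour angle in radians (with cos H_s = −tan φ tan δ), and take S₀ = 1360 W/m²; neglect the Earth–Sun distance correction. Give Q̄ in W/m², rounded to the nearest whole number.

cos H_s = −tan(55.4°) · tan(-21.7°) = 0.5769, so H_s = arccos(0.5769) = 54.77°. In radians, H_s = 0.9559.
H_s sin φ sin δ = 0.9559 × 0.8231 × -0.3697 = -0.2909.
cos φ cos δ sin H_s = 0.5678 × 0.9291 × 0.8168 = 0.4309.
Q̄ = (1360/π) × (-0.2909 + 0.4309) = 432.90 × 0.1400 = 60.61 W/m².

61 W/m²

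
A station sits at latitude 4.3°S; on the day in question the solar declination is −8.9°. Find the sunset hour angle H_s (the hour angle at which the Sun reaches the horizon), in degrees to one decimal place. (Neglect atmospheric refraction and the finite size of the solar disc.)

90.7°

−tan φ tan δ = −(-0.0752)(-0.1566) = -0.0118; H_s = arccos(-0.0118) = 90.68°.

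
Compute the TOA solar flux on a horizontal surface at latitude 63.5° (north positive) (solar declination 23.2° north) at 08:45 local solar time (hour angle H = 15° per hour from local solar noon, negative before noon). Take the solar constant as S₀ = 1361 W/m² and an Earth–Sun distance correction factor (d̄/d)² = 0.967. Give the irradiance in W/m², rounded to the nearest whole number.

820 W/m²

Hour angle H = 15° × (8.75 − 12) = -48.75°.
cos θ_z = sin φ sin δ + cos φ cos δ cos H = (0.8949)(0.3939) + (0.4462)(0.9191)(0.6593) = 0.6229.
Top-of-atmosphere irradiance = S₀ (d̄/d)² cos θ_z = 1361 × 0.967 × 0.6229 = 819.79 W/m².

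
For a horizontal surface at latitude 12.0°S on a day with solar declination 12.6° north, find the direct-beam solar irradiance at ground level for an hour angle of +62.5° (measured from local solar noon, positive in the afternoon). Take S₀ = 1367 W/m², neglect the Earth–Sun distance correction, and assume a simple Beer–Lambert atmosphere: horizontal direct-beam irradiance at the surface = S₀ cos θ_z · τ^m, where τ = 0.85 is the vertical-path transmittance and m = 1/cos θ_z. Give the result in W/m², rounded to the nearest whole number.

358 W/m²

cos θ_z = sin φ sin δ + cos φ cos δ cos H = (-0.2079)(0.2181) + (0.9781)(0.9759)(0.4617) = 0.3954.
Air mass m = 1/cos θ_z = 1/0.3954 = 2.529; τ^m = 0.85^2.529 = 0.6630.
Surface direct beam = 1367 × 0.3954 × 0.6630 = 358.36 W/m².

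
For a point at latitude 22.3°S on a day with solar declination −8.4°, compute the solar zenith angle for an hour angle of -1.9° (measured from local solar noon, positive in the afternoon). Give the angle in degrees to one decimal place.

cos θ_z = sin(-22.3°) sin(-8.4°) + cos(-22.3°) cos(-8.4°) cos(-1.90°) = 0.0554 + 0.9148 = 0.9702.
θ_z = arccos(0.9702) = 14.02°.

14.0°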